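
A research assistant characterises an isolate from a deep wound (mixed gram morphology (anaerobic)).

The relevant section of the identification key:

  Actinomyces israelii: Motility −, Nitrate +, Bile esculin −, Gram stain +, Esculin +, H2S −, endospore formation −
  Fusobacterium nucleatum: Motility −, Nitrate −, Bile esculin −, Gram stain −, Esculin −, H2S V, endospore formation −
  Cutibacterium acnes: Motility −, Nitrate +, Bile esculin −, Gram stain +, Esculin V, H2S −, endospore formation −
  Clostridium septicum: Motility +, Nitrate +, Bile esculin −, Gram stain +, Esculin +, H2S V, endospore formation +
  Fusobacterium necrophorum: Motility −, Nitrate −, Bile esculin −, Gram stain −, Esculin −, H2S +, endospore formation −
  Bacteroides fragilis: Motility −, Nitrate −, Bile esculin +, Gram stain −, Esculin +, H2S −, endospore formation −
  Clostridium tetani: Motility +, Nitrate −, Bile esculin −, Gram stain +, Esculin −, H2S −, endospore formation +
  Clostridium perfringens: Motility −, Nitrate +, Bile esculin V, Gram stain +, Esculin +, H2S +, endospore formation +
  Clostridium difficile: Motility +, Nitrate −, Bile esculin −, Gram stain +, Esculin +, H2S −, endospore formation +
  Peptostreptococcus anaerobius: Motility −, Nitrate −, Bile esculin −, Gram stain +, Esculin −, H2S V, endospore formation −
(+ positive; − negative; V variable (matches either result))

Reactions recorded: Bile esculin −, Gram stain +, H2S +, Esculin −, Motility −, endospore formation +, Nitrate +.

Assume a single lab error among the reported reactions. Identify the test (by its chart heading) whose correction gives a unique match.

As reported, no row in the chart matches all 7 reactions.
Reversing Bile esculin → still no organism matches.
Reversing H2S → still no organism matches.
Reversing Motility → still no organism matches.
Reversing Nitrate → still no organism matches.
Reversing Esculin (to +) → unique match: Clostridium perfringens.
Reversing Gram stain → still no organism matches.
Reversing endospore formation → still no organism matches.

Esculin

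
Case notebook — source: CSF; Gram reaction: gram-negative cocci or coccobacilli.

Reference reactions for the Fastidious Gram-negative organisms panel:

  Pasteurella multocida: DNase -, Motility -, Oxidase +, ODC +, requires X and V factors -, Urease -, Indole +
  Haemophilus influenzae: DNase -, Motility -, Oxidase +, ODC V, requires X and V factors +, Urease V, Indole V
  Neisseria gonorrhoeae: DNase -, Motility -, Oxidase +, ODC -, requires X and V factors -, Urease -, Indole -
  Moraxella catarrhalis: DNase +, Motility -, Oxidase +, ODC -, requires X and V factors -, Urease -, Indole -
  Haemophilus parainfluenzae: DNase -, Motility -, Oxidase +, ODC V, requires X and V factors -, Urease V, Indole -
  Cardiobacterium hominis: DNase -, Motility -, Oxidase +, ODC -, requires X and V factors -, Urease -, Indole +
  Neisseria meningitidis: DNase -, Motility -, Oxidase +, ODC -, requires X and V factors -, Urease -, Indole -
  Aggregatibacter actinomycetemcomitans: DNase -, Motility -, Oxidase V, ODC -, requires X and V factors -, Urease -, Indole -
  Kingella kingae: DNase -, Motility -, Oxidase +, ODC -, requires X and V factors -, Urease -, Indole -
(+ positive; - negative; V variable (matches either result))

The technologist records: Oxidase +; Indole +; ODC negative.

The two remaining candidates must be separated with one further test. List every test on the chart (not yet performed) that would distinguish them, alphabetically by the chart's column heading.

Indole +: excludes 6 organisms — 3 left.
ODC -: excludes Pasteurella multocida — 2 left.
Oxidase +: all 2 remaining candidates are consistent.
Two candidates remain: Cardiobacterium hominis and Haemophilus influenzae.
  DNase: - vs - — same for both, does not separate.
  Motility: - vs - — same for both, does not separate.
  requires X and V factors: Cardiobacterium hominis -, Haemophilus influenzae + — discriminates.
  Urease: - vs V — variable for at least one, does not separate.

requires X and V factors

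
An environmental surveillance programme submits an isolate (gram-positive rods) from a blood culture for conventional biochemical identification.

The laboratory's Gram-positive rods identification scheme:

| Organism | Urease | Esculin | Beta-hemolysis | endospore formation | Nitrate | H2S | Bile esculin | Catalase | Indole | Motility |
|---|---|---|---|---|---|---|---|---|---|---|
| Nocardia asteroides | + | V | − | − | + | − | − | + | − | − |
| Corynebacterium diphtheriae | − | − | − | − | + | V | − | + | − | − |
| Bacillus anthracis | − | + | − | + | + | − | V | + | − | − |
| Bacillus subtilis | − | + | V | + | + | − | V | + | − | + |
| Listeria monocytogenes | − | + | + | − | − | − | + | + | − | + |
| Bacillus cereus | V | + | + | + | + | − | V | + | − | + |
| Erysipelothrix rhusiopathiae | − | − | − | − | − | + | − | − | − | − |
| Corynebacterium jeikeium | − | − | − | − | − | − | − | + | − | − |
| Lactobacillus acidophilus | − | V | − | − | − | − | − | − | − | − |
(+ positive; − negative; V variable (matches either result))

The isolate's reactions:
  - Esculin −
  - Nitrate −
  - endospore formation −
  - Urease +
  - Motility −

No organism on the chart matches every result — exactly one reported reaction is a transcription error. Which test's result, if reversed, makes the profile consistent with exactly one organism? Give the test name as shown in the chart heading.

Nitrate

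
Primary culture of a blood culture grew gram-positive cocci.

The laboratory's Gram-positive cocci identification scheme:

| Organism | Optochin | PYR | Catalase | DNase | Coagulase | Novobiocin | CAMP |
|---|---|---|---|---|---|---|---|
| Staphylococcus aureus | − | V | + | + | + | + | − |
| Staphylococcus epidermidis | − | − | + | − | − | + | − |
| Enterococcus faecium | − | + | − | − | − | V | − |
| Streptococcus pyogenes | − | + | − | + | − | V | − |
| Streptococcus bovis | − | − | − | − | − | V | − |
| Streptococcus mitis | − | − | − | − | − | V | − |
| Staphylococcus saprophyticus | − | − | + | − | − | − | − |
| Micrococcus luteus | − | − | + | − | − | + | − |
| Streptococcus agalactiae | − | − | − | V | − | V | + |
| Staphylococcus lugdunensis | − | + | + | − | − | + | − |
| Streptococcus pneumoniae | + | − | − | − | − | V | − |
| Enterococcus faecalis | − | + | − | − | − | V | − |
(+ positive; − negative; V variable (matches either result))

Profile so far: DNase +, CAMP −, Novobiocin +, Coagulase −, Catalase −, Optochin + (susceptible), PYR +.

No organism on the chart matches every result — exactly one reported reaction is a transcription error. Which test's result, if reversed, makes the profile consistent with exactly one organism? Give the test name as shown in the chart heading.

Optochin

As reported, no row in the chart matches all 7 reactions.
Reversing Catalase → still no organism matches.
Reversing CAMP → still no organism matches.
Reversing Novobiocin → still no organism matches.
Reversing PYR → still no organism matches.
Reversing DNase → still no organism matches.
Reversing Optochin (to −) → unique match: Streptococcus pyogenes.
Reversing Coagulase → still no organism matches.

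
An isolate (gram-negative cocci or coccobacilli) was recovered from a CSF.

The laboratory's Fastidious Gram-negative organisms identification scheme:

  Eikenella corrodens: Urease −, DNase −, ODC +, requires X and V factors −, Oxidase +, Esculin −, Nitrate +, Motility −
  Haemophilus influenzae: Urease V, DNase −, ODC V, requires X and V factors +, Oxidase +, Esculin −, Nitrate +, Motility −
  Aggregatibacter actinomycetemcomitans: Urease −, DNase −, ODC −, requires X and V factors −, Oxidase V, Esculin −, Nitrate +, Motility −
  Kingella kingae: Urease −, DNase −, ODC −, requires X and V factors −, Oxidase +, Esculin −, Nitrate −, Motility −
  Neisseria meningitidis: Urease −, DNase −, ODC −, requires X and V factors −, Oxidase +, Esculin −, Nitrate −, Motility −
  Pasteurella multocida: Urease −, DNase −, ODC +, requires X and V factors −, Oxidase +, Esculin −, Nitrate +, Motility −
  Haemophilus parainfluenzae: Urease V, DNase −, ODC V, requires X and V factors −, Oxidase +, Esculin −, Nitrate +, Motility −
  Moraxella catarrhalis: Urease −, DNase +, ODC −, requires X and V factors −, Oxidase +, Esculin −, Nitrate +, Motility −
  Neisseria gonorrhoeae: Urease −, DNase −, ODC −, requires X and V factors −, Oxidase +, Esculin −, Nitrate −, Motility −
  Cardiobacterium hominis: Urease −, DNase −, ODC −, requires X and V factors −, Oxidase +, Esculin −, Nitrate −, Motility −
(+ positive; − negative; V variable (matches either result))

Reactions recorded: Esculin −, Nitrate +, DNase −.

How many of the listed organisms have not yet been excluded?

DNase −: excludes Moraxella catarrhalis — 9 left.
Esculin −: all 9 remaining candidates are consistent.
Nitrate +: excludes Kingella kingae, Neisseria meningitidis, Neisseria gonorrhoeae, Cardiobacterium hominis — 5 left.
Still consistent: Aggregatibacter actinomycetemcomitans, Eikenella corrodens, Haemophilus influenzae, Haemophilus parainfluenzae, Pasteurella multocida.

5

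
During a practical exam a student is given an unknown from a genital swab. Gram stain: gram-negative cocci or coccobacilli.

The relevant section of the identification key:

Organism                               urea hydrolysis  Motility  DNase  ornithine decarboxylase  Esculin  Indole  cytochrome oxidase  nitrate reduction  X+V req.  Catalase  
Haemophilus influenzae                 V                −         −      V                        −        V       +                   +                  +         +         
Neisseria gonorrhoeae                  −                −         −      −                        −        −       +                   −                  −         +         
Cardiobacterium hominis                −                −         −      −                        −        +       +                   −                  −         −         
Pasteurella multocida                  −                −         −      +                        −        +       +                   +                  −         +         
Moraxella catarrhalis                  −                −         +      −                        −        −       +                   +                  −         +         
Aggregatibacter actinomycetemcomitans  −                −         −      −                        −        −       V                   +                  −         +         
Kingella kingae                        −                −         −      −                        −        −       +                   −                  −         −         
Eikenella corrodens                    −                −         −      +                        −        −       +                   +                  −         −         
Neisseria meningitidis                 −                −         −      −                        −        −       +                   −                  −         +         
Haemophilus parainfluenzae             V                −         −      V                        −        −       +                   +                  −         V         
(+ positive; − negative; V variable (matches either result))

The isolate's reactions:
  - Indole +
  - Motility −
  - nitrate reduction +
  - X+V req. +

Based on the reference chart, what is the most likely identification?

Haemophilus influenzae

nitrate reduction +: excludes Neisseria gonorrhoeae, Cardiobacterium hominis, Kingella kingae, Neisseria meningitidis — 6 left.
Indole +: excludes Moraxella catarrhalis, Aggregatibacter actinomycetemcomitans, Eikenella corrodens, Haemophilus parainfluenzae — 2 left.
X+V req. +: excludes Pasteurella multocida — 1 left.
Motility −: the one remaining candidate is consistent.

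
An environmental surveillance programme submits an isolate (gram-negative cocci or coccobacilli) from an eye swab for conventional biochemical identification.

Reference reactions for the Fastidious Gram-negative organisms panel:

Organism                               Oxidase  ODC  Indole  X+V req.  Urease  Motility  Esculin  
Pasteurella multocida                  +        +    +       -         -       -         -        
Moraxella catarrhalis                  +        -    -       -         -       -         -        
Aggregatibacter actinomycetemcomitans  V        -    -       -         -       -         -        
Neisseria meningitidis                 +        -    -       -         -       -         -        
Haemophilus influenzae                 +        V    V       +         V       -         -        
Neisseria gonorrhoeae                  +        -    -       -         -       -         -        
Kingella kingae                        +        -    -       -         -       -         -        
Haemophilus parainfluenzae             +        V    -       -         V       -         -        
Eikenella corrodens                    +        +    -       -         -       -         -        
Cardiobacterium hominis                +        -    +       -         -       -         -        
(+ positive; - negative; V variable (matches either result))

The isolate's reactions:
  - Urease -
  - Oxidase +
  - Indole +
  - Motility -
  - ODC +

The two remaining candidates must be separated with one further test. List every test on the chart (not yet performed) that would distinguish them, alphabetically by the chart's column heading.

Motility -: all 10 remaining candidates are consistent.
Oxidase +: all 10 remaining candidates are consistent.
Urease -: all 10 remaining candidates are consistent.
ODC +: excludes 6 organisms — 4 left.
Indole +: excludes Haemophilus parainfluenzae, Eikenella corrodens — 2 left.
Two candidates remain: Haemophilus influenzae and Pasteurella multocida.
  X+V req.: Haemophilus influenzae +, Pasteurella multocida - — discriminates.
  Esculin: - vs - — same for both, does not separate.

X+V req.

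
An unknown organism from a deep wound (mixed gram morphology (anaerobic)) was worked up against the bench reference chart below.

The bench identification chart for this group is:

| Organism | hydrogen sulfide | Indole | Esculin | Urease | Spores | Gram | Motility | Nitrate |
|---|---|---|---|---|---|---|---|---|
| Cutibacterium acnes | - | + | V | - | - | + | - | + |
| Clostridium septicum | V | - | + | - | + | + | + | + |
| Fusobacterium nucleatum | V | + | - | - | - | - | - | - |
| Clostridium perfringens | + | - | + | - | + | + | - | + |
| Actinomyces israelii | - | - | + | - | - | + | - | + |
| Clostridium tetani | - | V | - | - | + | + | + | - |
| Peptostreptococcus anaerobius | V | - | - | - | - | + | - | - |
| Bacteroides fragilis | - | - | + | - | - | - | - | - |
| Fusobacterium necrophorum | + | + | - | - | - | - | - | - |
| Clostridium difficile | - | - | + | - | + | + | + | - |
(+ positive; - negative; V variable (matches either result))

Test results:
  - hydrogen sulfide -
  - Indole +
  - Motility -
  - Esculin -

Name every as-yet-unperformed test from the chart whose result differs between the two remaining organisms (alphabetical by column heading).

Motility -: excludes Clostridium septicum, Clostridium tetani, Clostridium difficile — 7 left.
Indole +: excludes Clostridium perfringens, Actinomyces israelii, Peptostreptococcus anaerobius, Bacteroides fragilis — 3 left.
Esculin -: all 3 remaining candidates are consistent.
hydrogen sulfide -: excludes Fusobacterium necrophorum — 2 left.
Two candidates remain: Cutibacterium acnes and Fusobacterium nucleatum.
  Urease: - vs - — same for both, does not separate.
  Spores: - vs - — same for both, does not separate.
  Gram: Cutibacterium acnes +, Fusobacterium nucleatum - — discriminates.
  Nitrate: Cutibacterium acnes +, Fusobacterium nucleatum - — discriminates.

Gram, Nitrate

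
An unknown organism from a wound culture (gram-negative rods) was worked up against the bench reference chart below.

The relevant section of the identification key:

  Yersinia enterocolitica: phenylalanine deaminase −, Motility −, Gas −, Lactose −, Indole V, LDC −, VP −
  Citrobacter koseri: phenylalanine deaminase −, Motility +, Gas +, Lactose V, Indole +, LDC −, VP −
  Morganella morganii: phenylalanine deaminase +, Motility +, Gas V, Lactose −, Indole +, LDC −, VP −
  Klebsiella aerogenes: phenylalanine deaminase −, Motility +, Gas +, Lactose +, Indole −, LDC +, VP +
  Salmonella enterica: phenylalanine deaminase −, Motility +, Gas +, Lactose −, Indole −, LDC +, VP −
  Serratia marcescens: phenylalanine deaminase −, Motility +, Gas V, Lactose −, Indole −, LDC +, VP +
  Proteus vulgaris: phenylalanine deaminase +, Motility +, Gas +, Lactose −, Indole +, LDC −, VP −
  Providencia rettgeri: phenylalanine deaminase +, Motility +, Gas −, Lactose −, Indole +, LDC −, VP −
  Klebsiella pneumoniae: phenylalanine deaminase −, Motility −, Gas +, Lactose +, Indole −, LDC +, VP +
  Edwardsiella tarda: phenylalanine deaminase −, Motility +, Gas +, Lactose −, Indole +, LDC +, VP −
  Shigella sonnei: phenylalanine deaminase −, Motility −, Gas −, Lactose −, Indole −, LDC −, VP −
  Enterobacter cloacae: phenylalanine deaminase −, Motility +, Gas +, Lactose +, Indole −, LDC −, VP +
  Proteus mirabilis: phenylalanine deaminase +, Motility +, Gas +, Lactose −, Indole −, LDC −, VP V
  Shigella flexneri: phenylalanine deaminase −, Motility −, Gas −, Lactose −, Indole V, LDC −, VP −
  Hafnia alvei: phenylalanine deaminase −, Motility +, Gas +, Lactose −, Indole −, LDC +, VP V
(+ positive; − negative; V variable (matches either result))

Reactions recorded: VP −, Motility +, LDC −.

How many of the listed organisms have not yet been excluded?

Motility +: excludes Yersinia enterocolitica, Klebsiella pneumoniae, Shigella sonnei, Shigella flexneri — 11 left.
VP −: excludes Klebsiella aerogenes, Serratia marcescens, Enterobacter cloacae — 8 left.
LDC −: excludes Salmonella enterica, Edwardsiella tarda, Hafnia alvei — 5 left.
Still consistent: Citrobacter koseri, Morganella morganii, Proteus mirabilis, Proteus vulgaris, Providencia rettgeri.

5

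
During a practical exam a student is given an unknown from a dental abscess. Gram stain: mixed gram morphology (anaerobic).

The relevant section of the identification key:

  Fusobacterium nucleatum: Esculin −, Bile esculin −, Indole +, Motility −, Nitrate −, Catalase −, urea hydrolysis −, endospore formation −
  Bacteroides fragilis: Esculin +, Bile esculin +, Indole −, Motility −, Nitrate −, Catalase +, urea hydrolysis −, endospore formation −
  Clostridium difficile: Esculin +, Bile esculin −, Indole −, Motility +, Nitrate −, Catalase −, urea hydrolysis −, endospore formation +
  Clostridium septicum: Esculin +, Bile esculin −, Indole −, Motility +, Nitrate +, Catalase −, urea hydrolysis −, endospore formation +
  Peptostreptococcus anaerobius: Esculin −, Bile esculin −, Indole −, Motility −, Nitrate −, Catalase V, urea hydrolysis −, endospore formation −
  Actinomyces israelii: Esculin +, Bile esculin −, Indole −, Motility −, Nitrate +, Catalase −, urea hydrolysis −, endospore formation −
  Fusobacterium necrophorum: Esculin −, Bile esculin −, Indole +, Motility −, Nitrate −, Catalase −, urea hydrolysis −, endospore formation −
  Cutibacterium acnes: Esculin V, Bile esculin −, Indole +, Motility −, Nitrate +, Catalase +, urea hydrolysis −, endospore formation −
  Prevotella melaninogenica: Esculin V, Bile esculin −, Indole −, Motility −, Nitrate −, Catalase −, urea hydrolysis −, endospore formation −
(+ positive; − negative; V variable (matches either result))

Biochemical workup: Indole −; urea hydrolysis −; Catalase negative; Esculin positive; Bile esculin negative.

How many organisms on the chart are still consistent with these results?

4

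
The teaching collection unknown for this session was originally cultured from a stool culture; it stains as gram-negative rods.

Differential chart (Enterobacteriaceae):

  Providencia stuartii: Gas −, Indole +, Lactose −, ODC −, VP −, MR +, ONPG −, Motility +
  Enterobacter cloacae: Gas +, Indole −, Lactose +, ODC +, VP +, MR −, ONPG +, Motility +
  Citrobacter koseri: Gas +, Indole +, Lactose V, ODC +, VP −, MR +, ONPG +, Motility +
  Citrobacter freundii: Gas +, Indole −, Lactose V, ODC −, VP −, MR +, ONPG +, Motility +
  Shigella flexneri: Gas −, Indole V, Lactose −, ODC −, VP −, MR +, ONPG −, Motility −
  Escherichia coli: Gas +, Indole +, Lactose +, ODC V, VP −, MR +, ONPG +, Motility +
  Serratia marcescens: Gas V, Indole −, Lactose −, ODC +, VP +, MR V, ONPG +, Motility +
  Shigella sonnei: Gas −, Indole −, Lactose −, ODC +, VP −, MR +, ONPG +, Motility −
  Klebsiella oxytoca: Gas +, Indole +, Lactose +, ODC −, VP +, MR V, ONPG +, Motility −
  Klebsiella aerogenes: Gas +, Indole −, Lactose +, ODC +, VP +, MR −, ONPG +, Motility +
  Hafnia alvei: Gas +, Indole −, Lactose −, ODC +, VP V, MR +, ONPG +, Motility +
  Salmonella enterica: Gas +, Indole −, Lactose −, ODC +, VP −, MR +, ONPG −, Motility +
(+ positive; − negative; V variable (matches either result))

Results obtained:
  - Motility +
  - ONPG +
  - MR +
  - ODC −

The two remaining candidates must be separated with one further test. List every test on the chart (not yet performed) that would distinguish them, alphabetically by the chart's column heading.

ONPG +: excludes Providencia stuartii, Shigella flexneri, Salmonella enterica — 9 left.
MR +: excludes Enterobacter cloacae, Klebsiella aerogenes — 7 left.
Motility +: excludes Shigella sonnei, Klebsiella oxytoca — 5 left.
ODC −: excludes Citrobacter koseri, Serratia marcescens, Hafnia alvei — 2 left.
Two candidates remain: Citrobacter freundii and Escherichia coli.
  Gas: + vs + — same for both, does not separate.
  Indole: Citrobacter freundii −, Escherichia coli + — discriminates.
  Lactose: V vs + — variable for at least one, does not separate.
  VP: − vs − — same for both, does not separate.

Indole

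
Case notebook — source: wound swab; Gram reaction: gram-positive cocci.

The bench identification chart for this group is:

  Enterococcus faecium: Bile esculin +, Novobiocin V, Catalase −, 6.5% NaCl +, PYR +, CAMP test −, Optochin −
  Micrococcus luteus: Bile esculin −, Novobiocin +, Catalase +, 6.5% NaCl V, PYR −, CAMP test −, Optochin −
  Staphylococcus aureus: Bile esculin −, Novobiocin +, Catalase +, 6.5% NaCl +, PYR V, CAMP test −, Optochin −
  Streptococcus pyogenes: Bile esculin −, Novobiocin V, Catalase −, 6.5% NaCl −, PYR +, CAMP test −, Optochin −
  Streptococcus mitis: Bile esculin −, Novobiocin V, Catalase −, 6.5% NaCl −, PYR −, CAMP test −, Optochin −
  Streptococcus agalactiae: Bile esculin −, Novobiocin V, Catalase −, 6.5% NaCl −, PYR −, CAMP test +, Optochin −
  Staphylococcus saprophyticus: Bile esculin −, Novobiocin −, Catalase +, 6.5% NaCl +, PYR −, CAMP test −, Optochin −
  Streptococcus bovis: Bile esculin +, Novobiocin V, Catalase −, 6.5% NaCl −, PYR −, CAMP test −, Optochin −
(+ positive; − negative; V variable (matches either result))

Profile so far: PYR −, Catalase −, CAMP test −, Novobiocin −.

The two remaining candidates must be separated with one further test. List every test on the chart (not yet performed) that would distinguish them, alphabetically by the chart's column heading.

PYR −: excludes Enterococcus faecium, Streptococcus pyogenes — 6 left.
Catalase −: excludes Micrococcus luteus, Staphylococcus aureus, Staphylococcus saprophyticus — 3 left.
Novobiocin −: all 3 remaining candidates are consistent.
CAMP test −: excludes Streptococcus agalactiae — 2 left.
Two candidates remain: Streptococcus bovis and Streptococcus mitis.
  Bile esculin: Streptococcus bovis +, Streptococcus mitis − — discriminates.
  6.5% NaCl: − vs − — same for both, does not separate.
  Optochin: − vs − — same for both, does not separate.

Bile esculin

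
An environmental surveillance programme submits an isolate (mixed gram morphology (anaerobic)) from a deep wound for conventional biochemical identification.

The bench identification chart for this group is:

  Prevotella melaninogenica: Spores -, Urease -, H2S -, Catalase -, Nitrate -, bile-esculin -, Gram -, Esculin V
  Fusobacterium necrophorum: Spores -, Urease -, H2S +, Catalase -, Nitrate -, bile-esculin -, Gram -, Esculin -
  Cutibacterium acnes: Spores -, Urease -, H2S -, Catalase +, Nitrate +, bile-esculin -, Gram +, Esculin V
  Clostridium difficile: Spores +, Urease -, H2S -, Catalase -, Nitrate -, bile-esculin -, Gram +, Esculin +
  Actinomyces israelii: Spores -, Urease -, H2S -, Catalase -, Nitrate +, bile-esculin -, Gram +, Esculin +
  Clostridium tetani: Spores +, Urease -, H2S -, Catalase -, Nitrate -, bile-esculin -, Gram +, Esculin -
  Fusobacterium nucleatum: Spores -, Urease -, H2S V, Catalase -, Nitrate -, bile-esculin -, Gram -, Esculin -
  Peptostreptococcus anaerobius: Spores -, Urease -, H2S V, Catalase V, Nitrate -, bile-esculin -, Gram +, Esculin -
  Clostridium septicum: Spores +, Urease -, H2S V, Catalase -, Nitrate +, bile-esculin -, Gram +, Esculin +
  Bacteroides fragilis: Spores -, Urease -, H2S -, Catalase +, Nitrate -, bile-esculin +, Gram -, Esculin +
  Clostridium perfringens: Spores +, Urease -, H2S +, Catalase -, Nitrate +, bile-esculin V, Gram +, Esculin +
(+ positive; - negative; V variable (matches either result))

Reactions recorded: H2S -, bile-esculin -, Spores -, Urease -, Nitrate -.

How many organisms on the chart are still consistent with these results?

3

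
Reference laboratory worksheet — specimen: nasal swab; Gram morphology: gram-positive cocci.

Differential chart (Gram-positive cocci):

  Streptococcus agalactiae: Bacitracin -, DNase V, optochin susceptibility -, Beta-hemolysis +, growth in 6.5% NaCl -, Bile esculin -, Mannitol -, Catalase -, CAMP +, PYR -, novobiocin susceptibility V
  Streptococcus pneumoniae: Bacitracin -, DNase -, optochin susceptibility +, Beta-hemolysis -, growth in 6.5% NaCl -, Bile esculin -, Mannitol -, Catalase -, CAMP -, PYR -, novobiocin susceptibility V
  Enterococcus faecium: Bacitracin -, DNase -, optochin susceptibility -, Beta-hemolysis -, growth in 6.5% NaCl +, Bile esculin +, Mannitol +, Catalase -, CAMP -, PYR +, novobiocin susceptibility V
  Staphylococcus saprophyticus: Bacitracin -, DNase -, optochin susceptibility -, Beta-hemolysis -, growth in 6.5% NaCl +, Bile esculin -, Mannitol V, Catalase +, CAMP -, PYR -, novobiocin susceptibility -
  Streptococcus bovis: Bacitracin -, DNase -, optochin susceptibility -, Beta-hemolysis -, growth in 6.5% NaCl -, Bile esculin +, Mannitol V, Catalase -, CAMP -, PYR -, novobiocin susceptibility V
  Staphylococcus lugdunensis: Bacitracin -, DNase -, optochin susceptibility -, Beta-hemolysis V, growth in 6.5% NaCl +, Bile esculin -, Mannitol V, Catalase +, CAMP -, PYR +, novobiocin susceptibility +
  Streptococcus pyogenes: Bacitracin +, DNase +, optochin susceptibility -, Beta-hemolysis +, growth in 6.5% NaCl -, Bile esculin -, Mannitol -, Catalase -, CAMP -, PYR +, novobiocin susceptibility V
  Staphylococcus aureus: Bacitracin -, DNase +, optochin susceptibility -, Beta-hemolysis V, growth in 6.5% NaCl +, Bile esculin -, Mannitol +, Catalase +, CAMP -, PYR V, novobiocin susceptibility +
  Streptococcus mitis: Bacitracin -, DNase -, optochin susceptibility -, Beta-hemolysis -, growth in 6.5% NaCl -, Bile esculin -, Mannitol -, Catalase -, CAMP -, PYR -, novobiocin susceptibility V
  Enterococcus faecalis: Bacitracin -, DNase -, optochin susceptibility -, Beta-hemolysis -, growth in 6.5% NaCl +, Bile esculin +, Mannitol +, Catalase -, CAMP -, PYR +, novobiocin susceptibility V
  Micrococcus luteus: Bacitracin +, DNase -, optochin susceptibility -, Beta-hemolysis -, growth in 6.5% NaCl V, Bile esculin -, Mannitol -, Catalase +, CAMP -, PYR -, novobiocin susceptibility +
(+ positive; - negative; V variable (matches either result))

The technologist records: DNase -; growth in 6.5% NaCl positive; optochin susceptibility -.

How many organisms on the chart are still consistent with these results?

optochin susceptibility -: excludes Streptococcus pneumoniae — 10 left.
DNase -: excludes Streptococcus pyogenes, Staphylococcus aureus — 8 left.
growth in 6.5% NaCl +: excludes Streptococcus agalactiae, Streptococcus bovis, Streptococcus mitis — 5 left.
Still consistent: Enterococcus faecalis, Enterococcus faecium, Micrococcus luteus, Staphylococcus lugdunensis, Staphylococcus saprophyticus.

5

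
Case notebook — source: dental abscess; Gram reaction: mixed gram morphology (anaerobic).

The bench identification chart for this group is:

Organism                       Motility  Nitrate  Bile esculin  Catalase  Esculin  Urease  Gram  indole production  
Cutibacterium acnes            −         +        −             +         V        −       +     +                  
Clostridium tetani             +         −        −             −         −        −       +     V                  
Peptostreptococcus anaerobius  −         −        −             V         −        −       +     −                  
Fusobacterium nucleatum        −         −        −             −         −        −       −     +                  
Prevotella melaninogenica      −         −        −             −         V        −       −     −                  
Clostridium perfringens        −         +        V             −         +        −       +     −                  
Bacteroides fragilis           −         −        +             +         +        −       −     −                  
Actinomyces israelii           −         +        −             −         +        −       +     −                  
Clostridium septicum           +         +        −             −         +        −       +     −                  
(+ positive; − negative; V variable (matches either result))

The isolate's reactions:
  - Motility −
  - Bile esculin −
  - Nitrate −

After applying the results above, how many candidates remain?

Bile esculin −: excludes Bacteroides fragilis — 8 left.
Nitrate −: excludes Cutibacterium acnes, Clostridium perfringens, Actinomyces israelii, Clostridium septicum — 4 left.
Motility −: excludes Clostridium tetani — 3 left.
Still consistent: Fusobacterium nucleatum, Peptostreptococcus anaerobius, Prevotella melaninogenica.

3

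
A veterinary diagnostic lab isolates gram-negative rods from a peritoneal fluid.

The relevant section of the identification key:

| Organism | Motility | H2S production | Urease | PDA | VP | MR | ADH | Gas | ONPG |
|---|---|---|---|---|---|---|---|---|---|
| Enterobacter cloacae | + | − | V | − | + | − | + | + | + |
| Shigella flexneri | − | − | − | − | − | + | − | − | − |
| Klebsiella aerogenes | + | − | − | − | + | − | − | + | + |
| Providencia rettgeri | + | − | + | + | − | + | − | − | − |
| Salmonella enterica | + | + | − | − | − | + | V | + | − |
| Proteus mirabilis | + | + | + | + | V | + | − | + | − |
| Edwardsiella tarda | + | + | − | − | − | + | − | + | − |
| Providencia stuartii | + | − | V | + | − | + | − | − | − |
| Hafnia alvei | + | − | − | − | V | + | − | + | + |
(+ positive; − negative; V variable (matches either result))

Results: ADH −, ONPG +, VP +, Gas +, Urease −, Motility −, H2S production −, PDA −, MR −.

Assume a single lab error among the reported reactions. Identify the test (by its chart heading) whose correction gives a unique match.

Motility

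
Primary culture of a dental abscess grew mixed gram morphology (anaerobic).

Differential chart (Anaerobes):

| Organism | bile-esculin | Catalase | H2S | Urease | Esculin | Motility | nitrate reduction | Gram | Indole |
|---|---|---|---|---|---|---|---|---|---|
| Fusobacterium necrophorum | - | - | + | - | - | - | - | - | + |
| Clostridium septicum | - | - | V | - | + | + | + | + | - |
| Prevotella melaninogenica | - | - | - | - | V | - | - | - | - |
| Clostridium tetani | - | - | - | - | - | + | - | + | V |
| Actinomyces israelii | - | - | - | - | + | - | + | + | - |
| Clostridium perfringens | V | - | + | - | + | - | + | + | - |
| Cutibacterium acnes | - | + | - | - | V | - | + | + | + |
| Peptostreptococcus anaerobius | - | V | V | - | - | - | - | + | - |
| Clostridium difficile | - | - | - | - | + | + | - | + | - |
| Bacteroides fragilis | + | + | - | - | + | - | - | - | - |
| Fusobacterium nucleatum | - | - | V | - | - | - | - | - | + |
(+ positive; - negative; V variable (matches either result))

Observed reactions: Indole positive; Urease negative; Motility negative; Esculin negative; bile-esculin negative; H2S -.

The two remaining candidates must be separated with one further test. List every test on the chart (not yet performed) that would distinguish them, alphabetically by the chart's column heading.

Catalase, Gram, nitrate reduction

Indole +: excludes 7 organisms — 4 left.
bile-esculin -: all 4 remaining candidates are consistent.
Esculin -: all 4 remaining candidates are consistent.
Urease -: all 4 remaining candidates are consistent.
H2S -: excludes Fusobacterium necrophorum — 3 left.
Motility -: excludes Clostridium tetani — 2 left.
Two candidates remain: Cutibacterium acnes and Fusobacterium nucleatum.
  Catalase: Cutibacterium acnes +, Fusobacterium nucleatum - — discriminates.
  nitrate reduction: Cutibacterium acnes +, Fusobacterium nucleatum - — discriminates.
  Gram: Cutibacterium acnes +, Fusobacterium nucleatum - — discriminates.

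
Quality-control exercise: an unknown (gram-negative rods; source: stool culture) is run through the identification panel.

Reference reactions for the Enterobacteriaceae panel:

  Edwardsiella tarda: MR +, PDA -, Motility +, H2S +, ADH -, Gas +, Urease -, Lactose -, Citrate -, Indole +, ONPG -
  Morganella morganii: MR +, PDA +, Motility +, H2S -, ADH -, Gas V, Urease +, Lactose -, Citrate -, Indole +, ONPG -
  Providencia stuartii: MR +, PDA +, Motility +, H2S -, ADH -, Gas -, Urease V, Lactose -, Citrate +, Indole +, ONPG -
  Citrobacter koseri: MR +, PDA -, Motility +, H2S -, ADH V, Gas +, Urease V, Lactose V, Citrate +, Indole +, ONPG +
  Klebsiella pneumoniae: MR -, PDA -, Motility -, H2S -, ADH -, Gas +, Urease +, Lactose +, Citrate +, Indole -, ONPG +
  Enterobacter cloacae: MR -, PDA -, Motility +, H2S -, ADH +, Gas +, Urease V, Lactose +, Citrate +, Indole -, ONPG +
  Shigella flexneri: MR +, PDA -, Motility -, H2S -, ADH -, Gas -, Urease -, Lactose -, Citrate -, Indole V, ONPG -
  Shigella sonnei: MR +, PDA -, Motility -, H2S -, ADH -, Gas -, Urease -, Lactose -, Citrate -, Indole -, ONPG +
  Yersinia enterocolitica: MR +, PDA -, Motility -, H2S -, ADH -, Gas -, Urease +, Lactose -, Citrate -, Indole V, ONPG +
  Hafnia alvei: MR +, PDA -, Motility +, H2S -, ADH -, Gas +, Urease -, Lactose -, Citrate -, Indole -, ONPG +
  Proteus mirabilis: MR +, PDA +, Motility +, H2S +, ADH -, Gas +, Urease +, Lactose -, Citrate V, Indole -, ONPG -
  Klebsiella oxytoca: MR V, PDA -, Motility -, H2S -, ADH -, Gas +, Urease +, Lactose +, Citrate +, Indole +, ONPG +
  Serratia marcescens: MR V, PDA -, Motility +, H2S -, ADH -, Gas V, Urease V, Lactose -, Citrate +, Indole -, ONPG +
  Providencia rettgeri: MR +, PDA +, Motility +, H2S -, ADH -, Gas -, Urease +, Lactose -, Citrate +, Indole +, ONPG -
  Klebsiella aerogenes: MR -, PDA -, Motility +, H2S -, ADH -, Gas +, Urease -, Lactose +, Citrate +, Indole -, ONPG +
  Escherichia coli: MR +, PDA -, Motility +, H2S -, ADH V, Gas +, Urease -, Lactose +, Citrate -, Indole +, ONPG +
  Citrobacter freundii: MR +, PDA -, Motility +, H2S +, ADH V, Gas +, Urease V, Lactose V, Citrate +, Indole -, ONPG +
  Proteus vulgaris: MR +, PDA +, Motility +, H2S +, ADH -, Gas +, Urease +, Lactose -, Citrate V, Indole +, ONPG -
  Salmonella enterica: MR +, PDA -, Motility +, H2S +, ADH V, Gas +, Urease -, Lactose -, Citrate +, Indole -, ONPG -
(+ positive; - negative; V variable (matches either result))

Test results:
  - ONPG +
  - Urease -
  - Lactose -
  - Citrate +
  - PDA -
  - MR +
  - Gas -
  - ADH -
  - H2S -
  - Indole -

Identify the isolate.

Serratia marcescens

H2S -: excludes 5 organisms — 14 left.
Urease -: excludes 5 organisms — 9 left.
PDA -: excludes Providencia stuartii — 8 left.
ADH -: excludes Enterobacter cloacae — 7 left.
Indole -: excludes Citrobacter koseri, Escherichia coli — 5 left.
MR +: excludes Klebsiella aerogenes — 4 left.
Gas -: excludes Hafnia alvei — 3 left.
ONPG +: excludes Shigella flexneri — 2 left.
Citrate +: excludes Shigella sonnei — 1 left.
Lactose -: the one remaining candidate is consistent.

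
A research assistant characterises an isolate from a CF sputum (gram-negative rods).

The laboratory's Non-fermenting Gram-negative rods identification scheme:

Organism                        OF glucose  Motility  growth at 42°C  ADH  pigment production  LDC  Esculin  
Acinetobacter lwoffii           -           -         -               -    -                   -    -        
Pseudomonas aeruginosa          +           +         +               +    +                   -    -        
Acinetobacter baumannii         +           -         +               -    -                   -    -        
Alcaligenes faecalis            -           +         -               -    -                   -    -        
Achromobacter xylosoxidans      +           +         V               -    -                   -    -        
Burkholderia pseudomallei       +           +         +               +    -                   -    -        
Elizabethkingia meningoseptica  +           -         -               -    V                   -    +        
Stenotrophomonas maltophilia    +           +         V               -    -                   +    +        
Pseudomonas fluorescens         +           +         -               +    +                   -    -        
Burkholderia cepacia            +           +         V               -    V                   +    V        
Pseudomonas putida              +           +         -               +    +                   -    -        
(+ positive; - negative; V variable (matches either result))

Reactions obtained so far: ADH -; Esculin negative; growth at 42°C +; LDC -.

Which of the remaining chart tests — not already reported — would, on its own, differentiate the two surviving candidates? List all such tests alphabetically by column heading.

Motility

Esculin -: excludes Elizabethkingia meningoseptica, Stenotrophomonas maltophilia — 9 left.
growth at 42°C +: excludes Acinetobacter lwoffii, Alcaligenes faecalis, Pseudomonas fluorescens, Pseudomonas putida — 5 left.
ADH -: excludes Pseudomonas aeruginosa, Burkholderia pseudomallei — 3 left.
LDC -: excludes Burkholderia cepacia — 2 left.
Two candidates remain: Achromobacter xylosoxidans and Acinetobacter baumannii.
  OF glucose: + vs + — same for both, does not separate.
  Motility: Achromobacter xylosoxidans +, Acinetobacter baumannii - — discriminates.
  pigment production: - vs - — same for both, does not separate.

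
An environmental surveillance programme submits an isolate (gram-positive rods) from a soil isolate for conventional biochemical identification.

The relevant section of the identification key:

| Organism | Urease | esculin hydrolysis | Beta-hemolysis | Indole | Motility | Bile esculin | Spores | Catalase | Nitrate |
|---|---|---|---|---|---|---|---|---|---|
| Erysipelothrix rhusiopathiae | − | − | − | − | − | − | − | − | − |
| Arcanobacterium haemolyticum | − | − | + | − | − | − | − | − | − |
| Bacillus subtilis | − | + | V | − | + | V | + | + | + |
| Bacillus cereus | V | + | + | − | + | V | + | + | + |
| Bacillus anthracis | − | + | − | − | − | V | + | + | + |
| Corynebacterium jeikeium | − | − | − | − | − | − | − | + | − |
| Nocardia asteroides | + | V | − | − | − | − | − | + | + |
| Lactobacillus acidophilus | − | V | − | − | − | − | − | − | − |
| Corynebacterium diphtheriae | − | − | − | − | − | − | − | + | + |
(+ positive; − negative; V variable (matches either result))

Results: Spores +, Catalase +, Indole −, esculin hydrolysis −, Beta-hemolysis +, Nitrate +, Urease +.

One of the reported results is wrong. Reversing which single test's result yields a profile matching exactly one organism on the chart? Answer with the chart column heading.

esculin hydrolysis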